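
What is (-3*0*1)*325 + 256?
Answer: 256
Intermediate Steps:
(-3*0*1)*325 + 256 = (0*1)*325 + 256 = 0*325 + 256 = 0 + 256 = 256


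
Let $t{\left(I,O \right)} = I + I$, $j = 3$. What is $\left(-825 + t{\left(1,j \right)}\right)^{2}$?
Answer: $677329$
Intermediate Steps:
$t{\left(I,O \right)} = 2 I$
$\left(-825 + t{\left(1,j \right)}\right)^{2} = \left(-825 + 2 \cdot 1\right)^{2} = \left(-825 + 2\right)^{2} = \left(-823\right)^{2} = 677329$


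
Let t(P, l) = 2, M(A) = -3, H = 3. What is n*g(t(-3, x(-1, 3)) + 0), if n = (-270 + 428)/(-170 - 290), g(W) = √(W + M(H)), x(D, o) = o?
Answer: -79*I/230 ≈ -0.34348*I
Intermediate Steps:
g(W) = √(-3 + W) (g(W) = √(W - 3) = √(-3 + W))
n = -79/230 (n = 158/(-460) = 158*(-1/460) = -79/230 ≈ -0.34348)
n*g(t(-3, x(-1, 3)) + 0) = -79*√(-3 + (2 + 0))/230 = -79*√(-3 + 2)/230 = -79*I/230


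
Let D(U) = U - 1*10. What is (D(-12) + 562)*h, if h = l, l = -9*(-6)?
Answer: 29160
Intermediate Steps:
D(U) = -10 + U (D(U) = U - 10 = -10 + U)
l = 54
h = 54
(D(-12) + 562)*h = ((-10 - 12) + 562)*54 = (-22 + 562)*54 = 540*54 = 29160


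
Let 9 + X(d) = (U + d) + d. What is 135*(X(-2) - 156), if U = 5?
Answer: -22140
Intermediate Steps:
X(d) = -4 + 2*d (X(d) = -9 + ((5 + d) + d) = -9 + (5 + 2*d) = -4 + 2*d)
135*(X(-2) - 156) = 135*((-4 + 2*(-2)) - 156) = 135*((-4 - 4) - 156) = 135*(-8 - 156) = 135*(-164) = -22140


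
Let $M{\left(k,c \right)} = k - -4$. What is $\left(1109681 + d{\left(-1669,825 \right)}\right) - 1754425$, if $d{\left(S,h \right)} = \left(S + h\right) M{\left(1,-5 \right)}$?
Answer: $-648964$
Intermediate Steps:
$M{\left(k,c \right)} = 4 + k$ ($M{\left(k,c \right)} = k + 4 = 4 + k$)
$d{\left(S,h \right)} = 5 S + 5 h$ ($d{\left(S,h \right)} = \left(S + h\right) \left(4 + 1\right) = \left(S + h\right) 5 = 5 S + 5 h$)
$\left(1109681 + d{\left(-1669,825 \right)}\right) - 1754425 = \left(1109681 + \left(5 \left(-1669\right) + 5 \cdot 825\right)\right) - 1754425 = \left(1109681 + \left(-8345 + 4125\right)\right) - 1754425 = \left(1109681 - 4220\right) - 1754425 = 1105461 - 1754425 = -648964$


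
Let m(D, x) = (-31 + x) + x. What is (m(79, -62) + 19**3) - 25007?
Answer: -18303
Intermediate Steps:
m(D, x) = -31 + 2*x
(m(79, -62) + 19**3) - 25007 = ((-31 + 2*(-62)) + 19**3) - 25007 = ((-31 - 124) + 6859) - 25007 = (-155 + 6859) - 25007 = 6704 - 25007 = -18303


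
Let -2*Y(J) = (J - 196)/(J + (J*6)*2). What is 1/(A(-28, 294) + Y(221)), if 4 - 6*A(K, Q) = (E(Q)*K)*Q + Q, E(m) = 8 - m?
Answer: -17238/6764886541 ≈ -2.5482e-6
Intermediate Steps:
A(K, Q) = ⅔ - Q/6 - K*Q*(8 - Q)/6 (A(K, Q) = ⅔ - (((8 - Q)*K)*Q + Q)/6 = ⅔ - ((K*(8 - Q))*Q + Q)/6 = ⅔ - (K*Q*(8 - Q) + Q)/6 = ⅔ - (Q + K*Q*(8 - Q))/6 = ⅔ + (-Q/6 - K*Q*(8 - Q)/6) = ⅔ - Q/6 - K*Q*(8 - Q)/6)
Y(J) = -(-196 + J)/(26*J) (Y(J) = -(J - 196)/(2*(J + (J*6)*2)) = -(-196 + J)/(2*(J + (6*J)*2)) = -(-196 + J)/(2*(J + 12*J)) = -(-196 + J)/(2*(13*J)) = -(-196 + J)*1/(13*J)/2 = -(-196 + J)/(26*J))
1/(A(-28, 294) + Y(221)) = 1/((⅔ - ⅙*294 + (⅙)*(-28)*294*(-8 + 294)) + (1/26)*(196 - 1*221)/221) = 1/((⅔ - 49 + (⅙)*(-28)*294*286) + (1/26)*(1/221)*(196 - 221)) = 1/((⅔ - 49 - 392392) + (1/26)*(1/221)*(-25)) = 1/(-1177321/3 - 25/5746) = 1/(-6764886541/17238) = -17238/6764886541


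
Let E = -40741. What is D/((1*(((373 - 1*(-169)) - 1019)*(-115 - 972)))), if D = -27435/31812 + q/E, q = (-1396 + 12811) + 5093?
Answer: -547627277/224000674916436 ≈ -2.4448e-6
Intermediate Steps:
q = 16508 (q = 11415 + 5093 = 16508)
D = -547627277/432017564 (D = -27435/31812 + 16508/(-40741) = -27435*1/31812 + 16508*(-1/40741) = -9145/10604 - 16508/40741 = -547627277/432017564 ≈ -1.2676)
D/((1*(((373 - 1*(-169)) - 1019)*(-115 - 972)))) = -547627277*1/((-115 - 972)*((373 - 1*(-169)) - 1019))/432017564 = -547627277*(-1/(1087*((373 + 169) - 1019)))/432017564 = -547627277*(-1/(1087*(542 - 1019)))/432017564 = -547627277/(432017564*(1*(-477*(-1087)))) = -547627277/(432017564*(1*518499)) = -547627277/432017564/518499 = -547627277/432017564*1/518499 = -547627277/224000674916436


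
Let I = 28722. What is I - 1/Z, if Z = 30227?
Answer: 868179893/30227 ≈ 28722.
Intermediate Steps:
I - 1/Z = 28722 - 1/30227 = 868179893/30227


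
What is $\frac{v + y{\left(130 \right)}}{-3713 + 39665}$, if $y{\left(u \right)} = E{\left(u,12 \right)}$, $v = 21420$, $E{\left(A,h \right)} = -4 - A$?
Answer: $\frac{10643}{17976} \approx 0.59207$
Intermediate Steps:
$y{\left(u \right)} = -4 - u$
$\frac{v + y{\left(130 \right)}}{-3713 + 39665} = \frac{21420 - 134}{-3713 + 39665} = \frac{21420 - 134}{35952} = \left(21420 - 134\right) \frac{1}{35952} = 21286 \cdot \frac{1}{35952} = \frac{10643}{17976}$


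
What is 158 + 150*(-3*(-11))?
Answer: 5108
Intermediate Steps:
158 + 150*(-3*(-11)) = 158 + 150*33 = 158 + 4950 = 5108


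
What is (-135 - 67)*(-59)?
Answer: 11918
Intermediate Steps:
(-135 - 67)*(-59) = -202*(-59) = 11918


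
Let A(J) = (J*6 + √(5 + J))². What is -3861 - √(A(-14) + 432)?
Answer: -3861 - 3*√(831 - 56*I) ≈ -3947.5 + 2.9123*I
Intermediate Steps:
A(J) = (√(5 + J) + 6*J)² (A(J) = (6*J + √(5 + J))² = (√(5 + J) + 6*J)²)
-3861 - √(A(-14) + 432) = -3861 - √((√(5 - 14) + 6*(-14))² + 432) = -3861 - √((√(-9) - 84)² + 432) = -3861 - √((3*I - 84)² + 432) = -3861 - √((-84 + 3*I)² + 432) = -3861 - √(432 + (-84 + 3*I)²)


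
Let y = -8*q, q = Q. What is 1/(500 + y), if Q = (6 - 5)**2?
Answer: 1/492 ≈ 0.0020325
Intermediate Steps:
Q = 1 (Q = 1**2 = 1)
q = 1
y = -8 (y = -8*1 = -8)
1/(500 + y) = 1/(500 - 8) = 1/492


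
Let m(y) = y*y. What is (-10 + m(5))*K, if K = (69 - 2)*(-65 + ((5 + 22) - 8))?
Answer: -46230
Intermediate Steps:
m(y) = y²
K = -3082 (K = 67*(-65 + (27 - 8)) = 67*(-65 + 19) = 67*(-46) = -3082)
(-10 + m(5))*K = (-10 + 5²)*(-3082) = (-10 + 25)*(-3082) = 15*(-3082) = -46230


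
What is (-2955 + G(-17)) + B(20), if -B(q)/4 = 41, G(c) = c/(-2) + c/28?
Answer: -87111/28 ≈ -3111.1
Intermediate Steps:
G(c) = -13*c/28 (G(c) = c*(-½) + c*(1/28) = -c/2 + c/28 = -13*c/28)
B(q) = -164 (B(q) = -4*41 = -164)
(-2955 + G(-17)) + B(20) = (-2955 - 13/28*(-17)) - 164 = (-2955 + 221/28) - 164 = -82519/28 - 164 = -87111/28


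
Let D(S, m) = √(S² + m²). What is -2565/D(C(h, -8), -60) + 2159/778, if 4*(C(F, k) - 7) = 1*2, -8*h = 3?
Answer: 2159/778 - 342*√65/65 ≈ -39.645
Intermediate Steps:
h = -3/8 (h = -⅛*3 = -3/8 ≈ -0.37500)
C(F, k) = 15/2 (C(F, k) = 7 + (1*2)/4 = 7 + (¼)*2 = 7 + ½ = 15/2)
-2565/D(C(h, -8), -60) + 2159/778 = -2565/√((15/2)² + (-60)²) + 2159/778 = -2565/√(225/4 + 3600) + 2159*(1/778) = -2565*2*√65/975 + 2159/778 = -342*√65/65 + 2159/778 = 2159/778 - 342*√65/65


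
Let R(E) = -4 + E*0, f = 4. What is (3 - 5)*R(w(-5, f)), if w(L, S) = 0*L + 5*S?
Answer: 8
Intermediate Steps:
w(L, S) = 5*S (w(L, S) = 0 + 5*S = 5*S)
R(E) = -4 (R(E) = -4 + 0 = -4)
(3 - 5)*R(w(-5, f)) = (3 - 5)*(-4) = -2*(-4) = 8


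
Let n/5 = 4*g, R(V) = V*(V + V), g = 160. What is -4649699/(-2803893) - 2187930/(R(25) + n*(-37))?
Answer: 222647794978/10949202165 ≈ 20.335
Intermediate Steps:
R(V) = 2*V² (R(V) = V*(2*V) = 2*V²)
n = 3200 (n = 5*(4*160) = 5*640 = 3200)
-4649699/(-2803893) - 2187930/(R(25) + n*(-37)) = -4649699/(-2803893) - 2187930/(2*25² + 3200*(-37)) = -4649699*(-1/2803893) - 2187930/(2*625 - 118400) = 4649699/2803893 - 2187930/(1250 - 118400) = 4649699/2803893 - 2187930/(-117150) = 4649699/2803893 - 2187930*(-1/117150) = 4649699/2803893 + 72931/3905 = 222647794978/10949202165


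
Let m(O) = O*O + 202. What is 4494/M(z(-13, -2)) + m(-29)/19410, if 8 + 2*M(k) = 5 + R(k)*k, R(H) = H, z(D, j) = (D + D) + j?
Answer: 175271663/15159210 ≈ 11.562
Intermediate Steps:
z(D, j) = j + 2*D (z(D, j) = 2*D + j = j + 2*D)
m(O) = 202 + O**2 (m(O) = O**2 + 202 = 202 + O**2)
M(k) = -3/2 + k**2/2 (M(k) = -4 + (5 + k*k)/2 = -4 + (5 + k**2)/2 = -4 + (5/2 + k**2/2) = -3/2 + k**2/2)
4494/M(z(-13, -2)) + m(-29)/19410 = 4494/(-3/2 + (-2 + 2*(-13))**2/2) + (202 + (-29)**2)/19410 = 4494/(-3/2 + (-2 - 26)**2/2) + (202 + 841)*(1/19410) = 4494/(-3/2 + (1/2)*(-28)**2) + 1043*(1/19410) = 4494/(-3/2 + (1/2)*784) + 1043/19410 = 4494/(-3/2 + 392) + 1043/19410 = 4494/(781/2) + 1043/19410 = 4494*(2/781) + 1043/19410 = 8988/781 + 1043/19410 = 175271663/15159210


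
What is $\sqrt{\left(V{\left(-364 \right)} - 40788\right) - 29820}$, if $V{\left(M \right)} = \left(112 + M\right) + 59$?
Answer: $i \sqrt{70801} \approx 266.08 i$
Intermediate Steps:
$V{\left(M \right)} = 171 + M$
$\sqrt{\left(V{\left(-364 \right)} - 40788\right) - 29820} = \sqrt{\left(\left(171 - 364\right) - 40788\right) - 29820} = \sqrt{\left(-193 - 40788\right) - 29820} = \sqrt{-40981 - 29820} = \sqrt{-70801} = i \sqrt{70801}$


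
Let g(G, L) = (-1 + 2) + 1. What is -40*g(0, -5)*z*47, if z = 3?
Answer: -11280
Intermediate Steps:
g(G, L) = 2 (g(G, L) = 1 + 1 = 2)
-40*g(0, -5)*z*47 = -80*3*47 = -40*6*47 = -240*47 = -11280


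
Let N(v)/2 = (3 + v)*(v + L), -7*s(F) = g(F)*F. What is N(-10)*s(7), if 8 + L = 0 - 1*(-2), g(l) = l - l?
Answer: 0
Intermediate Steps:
g(l) = 0
L = -6 (L = -8 + (0 - 1*(-2)) = -8 + (0 + 2) = -8 + 2 = -6)
s(F) = 0 (s(F) = -0*F = -⅐*0 = 0)
N(v) = 2*(-6 + v)*(3 + v) (N(v) = 2*((3 + v)*(v - 6)) = 2*((3 + v)*(-6 + v)) = 2*((-6 + v)*(3 + v)) = 2*(-6 + v)*(3 + v))
N(-10)*s(7) = (-36 - 6*(-10) + 2*(-10)²)*0 = (-36 + 60 + 2*100)*0 = (-36 + 60 + 200)*0 = 224*0 = 0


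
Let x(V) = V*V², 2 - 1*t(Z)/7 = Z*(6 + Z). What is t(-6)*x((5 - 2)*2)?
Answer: 3024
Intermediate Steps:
t(Z) = 14 - 7*Z*(6 + Z)
x(V) = V³
t(-6)*x((5 - 2)*2) = (14 - 42*(-6) - 7*(-6)²)*((5 - 2)*2)³ = (14 + 252 - 7*36)*(3*2)³ = (14 + 252 - 252)*6³ = 14*216 = 3024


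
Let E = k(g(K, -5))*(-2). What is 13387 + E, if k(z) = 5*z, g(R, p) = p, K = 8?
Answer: 13437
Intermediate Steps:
E = 50 (E = (5*(-5))*(-2) = -25*(-2) = 50)
13387 + E = 13387 + 50 = 13437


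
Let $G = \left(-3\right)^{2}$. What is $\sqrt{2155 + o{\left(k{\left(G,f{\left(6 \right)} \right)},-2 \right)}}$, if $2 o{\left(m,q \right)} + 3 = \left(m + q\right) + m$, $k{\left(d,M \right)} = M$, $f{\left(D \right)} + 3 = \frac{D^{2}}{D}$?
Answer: $\frac{3 \sqrt{958}}{2} \approx 46.427$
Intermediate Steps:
$G = 9$
$f{\left(D \right)} = -3 + D$ ($f{\left(D \right)} = -3 + \frac{D^{2}}{D} = -3 + D$)
$o{\left(m,q \right)} = - \frac{3}{2} + m + \frac{q}{2}$ ($o{\left(m,q \right)} = - \frac{3}{2} + \frac{\left(m + q\right) + m}{2} = - \frac{3}{2} + \frac{q + 2 m}{2} = - \frac{3}{2} + \left(m + \frac{q}{2}\right) = - \frac{3}{2} + m + \frac{q}{2}$)
$\sqrt{2155 + o{\left(k{\left(G,f{\left(6 \right)} \right)},-2 \right)}} = \sqrt{2155 + \left(- \frac{3}{2} + \left(-3 + 6\right) + \frac{1}{2} \left(-2\right)\right)} = \sqrt{2155 - - \frac{1}{2}} = \sqrt{2155 + \frac{1}{2}} = \sqrt{\frac{4311}{2}} = \frac{3 \sqrt{958}}{2}$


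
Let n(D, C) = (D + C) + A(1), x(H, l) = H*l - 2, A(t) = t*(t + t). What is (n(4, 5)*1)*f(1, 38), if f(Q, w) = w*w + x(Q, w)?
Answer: 16280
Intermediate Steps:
A(t) = 2*t**2 (A(t) = t*(2*t) = 2*t**2)
x(H, l) = -2 + H*l
f(Q, w) = -2 + w**2 + Q*w (f(Q, w) = w*w + (-2 + Q*w) = w**2 + (-2 + Q*w) = -2 + w**2 + Q*w)
n(D, C) = 2 + C + D (n(D, C) = (D + C) + 2*1**2 = (C + D) + 2*1 = (C + D) + 2 = 2 + C + D)
(n(4, 5)*1)*f(1, 38) = ((2 + 5 + 4)*1)*(-2 + 38**2 + 1*38) = (11*1)*(-2 + 1444 + 38) = 11*1480 = 16280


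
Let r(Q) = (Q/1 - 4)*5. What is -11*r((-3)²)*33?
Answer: -9075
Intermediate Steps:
r(Q) = -20 + 5*Q (r(Q) = (Q*1 - 4)*5 = (Q - 4)*5 = (-4 + Q)*5 = -20 + 5*Q)
-11*r((-3)²)*33 = -11*(-20 + 5*(-3)²)*33 = -11*(-20 + 5*9)*33 = -11*(-20 + 45)*33 = -11*25*33 = -275*33 = -9075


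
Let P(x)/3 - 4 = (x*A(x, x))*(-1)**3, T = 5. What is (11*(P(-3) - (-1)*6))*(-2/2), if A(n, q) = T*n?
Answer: 1287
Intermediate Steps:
A(n, q) = 5*n
P(x) = 12 - 15*x**2 (P(x) = 12 + 3*((x*(5*x))*(-1)**3) = 12 + 3*((5*x**2)*(-1)) = 12 + 3*(-5*x**2) = 12 - 15*x**2)
(11*(P(-3) - (-1)*6))*(-2/2) = (11*((12 - 15*(-3)**2) - (-1)*6))*(-2/2) = (11*((12 - 15*9) - 1*(-6)))*(-2*1/2) = (11*((12 - 135) + 6))*(-1) = (11*(-123 + 6))*(-1) = (11*(-117))*(-1) = -1287*(-1) = 1287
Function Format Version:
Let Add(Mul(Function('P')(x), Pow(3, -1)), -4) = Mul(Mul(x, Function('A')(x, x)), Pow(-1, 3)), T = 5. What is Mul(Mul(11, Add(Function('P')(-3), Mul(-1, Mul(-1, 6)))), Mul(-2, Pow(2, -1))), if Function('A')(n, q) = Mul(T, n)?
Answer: 1287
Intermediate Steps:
Function('A')(n, q) = Mul(5, n)
Function('P')(x) = Add(12, Mul(-15, Pow(x, 2))) (Function('P')(x) = Add(12, Mul(3, Mul(Mul(x, Mul(5, x)), Pow(-1, 3)))) = Add(12, Mul(3, Mul(Mul(5, Pow(x, 2)), -1))) = Add(12, Mul(3, Mul(-5, Pow(x, 2)))) = Add(12, Mul(-15, Pow(x, 2))))
Mul(Mul(11, Add(Function('P')(-3), Mul(-1, Mul(-1, 6)))), Mul(-2, Pow(2, -1))) = Mul(Mul(11, Add(Add(12, Mul(-15, Pow(-3, 2))), Mul(-1, Mul(-1, 6)))), Mul(-2, Pow(2, -1))) = Mul(Mul(11, Add(Add(12, Mul(-15, 9)), Mul(-1, -6))), Mul(-2, Rational(1, 2))) = Mul(Mul(11, Add(Add(12, -135), 6)), -1) = Mul(Mul(11, Add(-123, 6)), -1) = Mul(Mul(11, -117), -1) = Mul(-1287, -1) = 1287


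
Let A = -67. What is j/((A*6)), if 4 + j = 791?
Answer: -787/402 ≈ -1.9577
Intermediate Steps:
j = 787 (j = -4 + 791 = 787)
j/((A*6)) = 787/((-67*6)) = 787/(-402) = 787*(-1/402) = -787/402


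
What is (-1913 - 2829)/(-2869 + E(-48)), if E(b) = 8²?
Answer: 4742/2805 ≈ 1.6906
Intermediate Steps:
E(b) = 64
(-1913 - 2829)/(-2869 + E(-48)) = (-1913 - 2829)/(-2869 + 64) = -4742/(-2805) = -4742*(-1/2805) = 4742/2805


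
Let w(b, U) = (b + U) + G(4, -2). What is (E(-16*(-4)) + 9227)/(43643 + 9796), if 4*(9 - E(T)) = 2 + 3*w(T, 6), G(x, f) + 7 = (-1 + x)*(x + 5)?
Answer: 3056/17813 ≈ 0.17156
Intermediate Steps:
G(x, f) = -7 + (-1 + x)*(5 + x) (G(x, f) = -7 + (-1 + x)*(x + 5) = -7 + (-1 + x)*(5 + x))
w(b, U) = 20 + U + b (w(b, U) = (b + U) + (-12 + 4² + 4*4) = (U + b) + (-12 + 16 + 16) = (U + b) + 20 = 20 + U + b)
E(T) = -11 - 3*T/4 (E(T) = 9 - (2 + 3*(20 + 6 + T))/4 = 9 - (2 + 3*(26 + T))/4 = 9 - (2 + (78 + 3*T))/4 = 9 - (80 + 3*T)/4 = 9 + (-20 - 3*T/4) = -11 - 3*T/4)
(E(-16*(-4)) + 9227)/(43643 + 9796) = ((-11 - (-12)*(-4)) + 9227)/(43643 + 9796) = ((-11 - ¾*64) + 9227)/53439 = ((-11 - 48) + 9227)*(1/53439) = (-59 + 9227)*(1/53439) = 9168*(1/53439) = 3056/17813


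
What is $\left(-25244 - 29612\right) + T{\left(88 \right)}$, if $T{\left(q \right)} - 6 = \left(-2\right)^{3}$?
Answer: $-54858$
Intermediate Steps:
$T{\left(q \right)} = -2$ ($T{\left(q \right)} = 6 + \left(-2\right)^{3} = 6 - 8 = -2$)
$\left(-25244 - 29612\right) + T{\left(88 \right)} = \left(-25244 - 29612\right) - 2 = -54856 - 2 = -54858$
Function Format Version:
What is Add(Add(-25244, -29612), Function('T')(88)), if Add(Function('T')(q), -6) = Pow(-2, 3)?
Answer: -54858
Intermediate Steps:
Function('T')(q) = -2 (Function('T')(q) = Add(6, Pow(-2, 3)) = Add(6, -8) = -2)
Add(Add(-25244, -29612), Function('T')(88)) = Add(Add(-25244, -29612), -2) = Add(-54856, -2) = -54858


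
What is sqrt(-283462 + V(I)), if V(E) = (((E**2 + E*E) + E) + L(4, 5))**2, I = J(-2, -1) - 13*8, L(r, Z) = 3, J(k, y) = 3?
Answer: sqrt(411968954) ≈ 20297.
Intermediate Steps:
I = -101 (I = 3 - 13*8 = 3 - 104 = -101)
V(E) = (3 + E + 2*E**2)**2 (V(E) = (((E**2 + E*E) + E) + 3)**2 = (((E**2 + E**2) + E) + 3)**2 = ((2*E**2 + E) + 3)**2 = ((E + 2*E**2) + 3)**2 = (3 + E + 2*E**2)**2)
sqrt(-283462 + V(I)) = sqrt(-283462 + (3 - 101 + 2*(-101)**2)**2) = sqrt(-283462 + (3 - 101 + 2*10201)**2) = sqrt(-283462 + (3 - 101 + 20402)**2) = sqrt(-283462 + 20304**2) = sqrt(-283462 + 412252416) = sqrt(411968954)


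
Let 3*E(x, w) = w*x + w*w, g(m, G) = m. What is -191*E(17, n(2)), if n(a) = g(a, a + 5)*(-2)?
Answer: 9932/3 ≈ 3310.7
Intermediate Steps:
n(a) = -2*a (n(a) = a*(-2) = -2*a)
E(x, w) = w**2/3 + w*x/3 (E(x, w) = (w*x + w*w)/3 = (w*x + w**2)/3 = (w**2 + w*x)/3 = w**2/3 + w*x/3)
-191*E(17, n(2)) = -191*(-2*2)*(-2*2 + 17)/3 = -191*(-4)*(-4 + 17)/3 = -191*(-4)*13/3 = -191*(-52/3) = 9932/3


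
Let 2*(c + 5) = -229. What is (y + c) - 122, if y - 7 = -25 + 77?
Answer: -365/2 ≈ -182.50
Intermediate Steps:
c = -239/2 (c = -5 + (½)*(-229) = -5 - 229/2 = -239/2 ≈ -119.50)
y = 59 (y = 7 + (-25 + 77) = 7 + 52 = 59)
(y + c) - 122 = (59 - 239/2) - 122 = -121/2 - 122 = -365/2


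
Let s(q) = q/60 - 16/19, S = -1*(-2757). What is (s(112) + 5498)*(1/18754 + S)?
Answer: 40516433576969/2672445 ≈ 1.5161e+7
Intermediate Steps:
S = 2757
s(q) = -16/19 + q/60 (s(q) = q*(1/60) - 16*1/19 = q/60 - 16/19 = -16/19 + q/60)
(s(112) + 5498)*(1/18754 + S) = ((-16/19 + (1/60)*112) + 5498)*(1/18754 + 2757) = ((-16/19 + 28/15) + 5498)*(1/18754 + 2757) = (292/285 + 5498)*(51704779/18754) = (1567222/285)*(51704779/18754) = 40516433576969/2672445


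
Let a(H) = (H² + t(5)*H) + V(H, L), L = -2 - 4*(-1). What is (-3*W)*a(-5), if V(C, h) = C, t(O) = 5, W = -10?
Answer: -150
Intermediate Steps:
L = 2 (L = -2 + 4 = 2)
a(H) = H² + 6*H (a(H) = (H² + 5*H) + H = H² + 6*H)
(-3*W)*a(-5) = (-3*(-10))*(-5*(6 - 5)) = 30*(-5*1) = 30*(-5) = -150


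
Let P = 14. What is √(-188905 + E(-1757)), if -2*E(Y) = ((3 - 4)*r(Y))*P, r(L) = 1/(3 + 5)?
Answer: I*√3022466/4 ≈ 434.63*I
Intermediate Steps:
r(L) = ⅛ (r(L) = 1/8 = ⅛)
E(Y) = 7/8 (E(Y) = -(3 - 4)*(⅛)*14/2 = -(-1*⅛)*14/2 = -(-1)*14/16 = -½*(-7/4) = 7/8)
√(-188905 + E(-1757)) = √(-188905 + 7/8) = √(-1511233/8) = I*√3022466/4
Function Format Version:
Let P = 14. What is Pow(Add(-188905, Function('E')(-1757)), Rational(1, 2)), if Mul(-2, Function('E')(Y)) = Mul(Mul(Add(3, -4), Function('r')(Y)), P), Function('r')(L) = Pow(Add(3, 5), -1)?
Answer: Mul(Rational(1, 4), I, Pow(3022466, Rational(1, 2))) ≈ Mul(434.63, I)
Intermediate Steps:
Function('r')(L) = Rational(1, 8) (Function('r')(L) = Pow(8, -1) = Rational(1, 8))
Function('E')(Y) = Rational(7, 8) (Function('E')(Y) = Mul(Rational(-1, 2), Mul(Mul(Add(3, -4), Rational(1, 8)), 14)) = Mul(Rational(-1, 2), Mul(Mul(-1, Rational(1, 8)), 14)) = Mul(Rational(-1, 2), Mul(Rational(-1, 8), 14)) = Mul(Rational(-1, 2), Rational(-7, 4)) = Rational(7, 8))
Pow(Add(-188905, Function('E')(-1757)), Rational(1, 2)) = Pow(Add(-188905, Rational(7, 8)), Rational(1, 2)) = Pow(Rational(-1511233, 8), Rational(1, 2)) = Mul(Rational(1, 4), I, Pow(3022466, Rational(1, 2)))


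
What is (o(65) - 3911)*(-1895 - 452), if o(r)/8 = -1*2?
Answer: 9216669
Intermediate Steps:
o(r) = -16 (o(r) = 8*(-1*2) = 8*(-2) = -16)
(o(65) - 3911)*(-1895 - 452) = (-16 - 3911)*(-1895 - 452) = -3927*(-2347) = 9216669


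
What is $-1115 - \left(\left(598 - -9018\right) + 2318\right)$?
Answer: $-13049$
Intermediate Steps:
$-1115 - \left(\left(598 - -9018\right) + 2318\right) = -1115 - \left(\left(598 + 9018\right) + 2318\right) = -1115 - \left(9616 + 2318\right) = -1115 - 11934 = -13049$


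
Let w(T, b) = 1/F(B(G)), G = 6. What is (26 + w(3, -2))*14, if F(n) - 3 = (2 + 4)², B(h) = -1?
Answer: 14210/39 ≈ 364.36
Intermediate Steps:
F(n) = 39 (F(n) = 3 + (2 + 4)² = 3 + 6² = 3 + 36 = 39)
w(T, b) = 1/39
(26 + w(3, -2))*14 = (26 + 1/39)*14 = (1015/39)*14 = 14210/39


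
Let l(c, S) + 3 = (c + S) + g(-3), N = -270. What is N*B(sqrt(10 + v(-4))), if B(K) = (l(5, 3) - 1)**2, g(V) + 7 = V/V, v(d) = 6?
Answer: -1080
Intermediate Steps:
g(V) = -6 (g(V) = -7 + V/V = -7 + 1 = -6)
l(c, S) = -9 + S + c (l(c, S) = -3 + ((c + S) - 6) = -3 + ((S + c) - 6) = -3 + (-6 + S + c) = -9 + S + c)
B(K) = 4 (B(K) = ((-9 + 3 + 5) - 1)**2 = (-1 - 1)**2 = (-2)**2 = 4)
N*B(sqrt(10 + v(-4))) = -270*4 = -1080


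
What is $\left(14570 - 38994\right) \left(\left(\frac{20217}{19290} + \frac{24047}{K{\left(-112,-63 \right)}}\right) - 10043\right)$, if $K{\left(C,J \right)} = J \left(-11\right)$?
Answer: $\frac{544560132425396}{2227995} \approx 2.4442 \cdot 10^{8}$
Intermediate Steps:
$K{\left(C,J \right)} = - 11 J$
$\left(14570 - 38994\right) \left(\left(\frac{20217}{19290} + \frac{24047}{K{\left(-112,-63 \right)}}\right) - 10043\right) = \left(14570 - 38994\right) \left(\left(\frac{20217}{19290} + \frac{24047}{\left(-11\right) \left(-63\right)}\right) - 10043\right) = - 24424 \left(\left(20217 \cdot \frac{1}{19290} + \frac{24047}{693}\right) - 10043\right) = - 24424 \left(\left(\frac{6739}{6430} + 24047 \cdot \frac{1}{693}\right) - 10043\right) = - 24424 \left(\left(\frac{6739}{6430} + \frac{24047}{693}\right) - 10043\right) = - 24424 \left(\frac{159292337}{4455990} - 10043\right) = \left(-24424\right) \left(- \frac{44592215233}{4455990}\right) = \frac{544560132425396}{2227995}$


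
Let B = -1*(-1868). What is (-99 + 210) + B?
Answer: 1979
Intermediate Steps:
B = 1868
(-99 + 210) + B = (-99 + 210) + 1868 = 111 + 1868 = 1979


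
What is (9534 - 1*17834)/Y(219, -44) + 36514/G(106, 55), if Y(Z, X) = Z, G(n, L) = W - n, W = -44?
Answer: -1540261/5475 ≈ -281.33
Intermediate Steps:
G(n, L) = -44 - n
(9534 - 1*17834)/Y(219, -44) + 36514/G(106, 55) = (9534 - 1*17834)/219 + 36514/(-44 - 1*106) = (9534 - 17834)*(1/219) + 36514/(-44 - 106) = -8300*1/219 + 36514/(-150) = -8300/219 + 36514*(-1/150) = -8300/219 - 18257/75 = -1540261/5475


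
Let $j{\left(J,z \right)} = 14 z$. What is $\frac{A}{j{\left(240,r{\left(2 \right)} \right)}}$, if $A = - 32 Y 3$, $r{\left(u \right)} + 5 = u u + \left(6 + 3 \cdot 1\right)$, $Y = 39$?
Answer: $- \frac{234}{7} \approx -33.429$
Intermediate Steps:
$r{\left(u \right)} = 4 + u^{2}$ ($r{\left(u \right)} = -5 + \left(u u + \left(6 + 3 \cdot 1\right)\right) = -5 + \left(u^{2} + \left(6 + 3\right)\right) = -5 + \left(u^{2} + 9\right) = -5 + \left(9 + u^{2}\right) = 4 + u^{2}$)
$A = -3744$ ($A = \left(-32\right) 39 \cdot 3 = \left(-1248\right) 3 = -3744$)
$\frac{A}{j{\left(240,r{\left(2 \right)} \right)}} = - \frac{3744}{14 \left(4 + 2^{2}\right)} = - \frac{3744}{14 \left(4 + 4\right)} = - \frac{3744}{14 \cdot 8} = - \frac{3744}{112} = \left(-3744\right) \frac{1}{112} = - \frac{234}{7}$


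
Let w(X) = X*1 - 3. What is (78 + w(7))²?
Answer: 6724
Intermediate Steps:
w(X) = -3 + X (w(X) = X - 3 = -3 + X)
(78 + w(7))² = (78 + (-3 + 7))² = (78 + 4)² = 82² = 6724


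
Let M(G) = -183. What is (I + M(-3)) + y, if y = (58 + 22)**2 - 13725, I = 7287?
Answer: -221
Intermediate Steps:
y = -7325 (y = 80**2 - 13725 = 6400 - 13725 = -7325)
(I + M(-3)) + y = (7287 - 183) - 7325 = 7104 - 7325 = -221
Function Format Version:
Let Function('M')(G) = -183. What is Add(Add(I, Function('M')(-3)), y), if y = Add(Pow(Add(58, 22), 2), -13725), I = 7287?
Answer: -221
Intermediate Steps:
y = -7325 (y = Add(Pow(80, 2), -13725) = Add(6400, -13725) = -7325)
Add(Add(I, Function('M')(-3)), y) = Add(Add(7287, -183), -7325) = Add(7104, -7325) = -221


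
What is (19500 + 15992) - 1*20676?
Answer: 14816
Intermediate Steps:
(19500 + 15992) - 1*20676 = 35492 - 20676 = 14816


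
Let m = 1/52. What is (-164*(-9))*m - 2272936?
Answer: -29547799/13 ≈ -2.2729e+6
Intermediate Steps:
m = 1/52 ≈ 0.019231
(-164*(-9))*m - 2272936 = -164*(-9)*(1/52) - 2272936 = 1476*(1/52) - 2272936 = 369/13 - 2272936 = -29547799/13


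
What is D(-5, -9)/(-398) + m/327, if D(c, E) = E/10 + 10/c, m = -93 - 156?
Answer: -327179/433820 ≈ -0.75418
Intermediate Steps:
m = -249
D(c, E) = 10/c + E/10 (D(c, E) = E*(⅒) + 10/c = E/10 + 10/c = 10/c + E/10)
D(-5, -9)/(-398) + m/327 = (10/(-5) + (⅒)*(-9))/(-398) - 249/327 = (10*(-⅕) - 9/10)*(-1/398) - 249*1/327 = (-2 - 9/10)*(-1/398) - 83/109 = -29/10*(-1/398) - 83/109 = 29/3980 - 83/109 = -327179/433820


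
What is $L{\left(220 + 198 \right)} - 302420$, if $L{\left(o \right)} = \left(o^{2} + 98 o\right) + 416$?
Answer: $-86316$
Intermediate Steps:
$L{\left(o \right)} = 416 + o^{2} + 98 o$
$L{\left(220 + 198 \right)} - 302420 = \left(416 + \left(220 + 198\right)^{2} + 98 \left(220 + 198\right)\right) - 302420 = \left(416 + 418^{2} + 98 \cdot 418\right) - 302420 = \left(416 + 174724 + 40964\right) - 302420 = 216104 - 302420 = -86316$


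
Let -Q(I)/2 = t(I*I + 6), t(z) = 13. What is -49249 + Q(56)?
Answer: -49275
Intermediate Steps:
Q(I) = -26 (Q(I) = -2*13 = -26)
-49249 + Q(56) = -49249 - 26 = -49275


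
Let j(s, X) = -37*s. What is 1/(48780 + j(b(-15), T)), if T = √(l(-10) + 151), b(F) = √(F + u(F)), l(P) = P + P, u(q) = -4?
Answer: 48780/2379514411 + 37*I*√19/2379514411 ≈ 2.05e-5 + 6.7778e-8*I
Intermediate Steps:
l(P) = 2*P
b(F) = √(-4 + F) (b(F) = √(F - 4) = √(-4 + F))
T = √131 (T = √(2*(-10) + 151) = √(-20 + 151) = √131 ≈ 11.446)
1/(48780 + j(b(-15), T)) = 1/(48780 - 37*√(-4 - 15)) = 1/(48780 - 37*I*√19)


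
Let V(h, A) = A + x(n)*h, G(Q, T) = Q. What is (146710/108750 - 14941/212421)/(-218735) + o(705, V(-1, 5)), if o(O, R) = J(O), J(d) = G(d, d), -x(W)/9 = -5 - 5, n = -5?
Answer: 39581440817974501/56143888150625 ≈ 705.00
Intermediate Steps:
x(W) = 90 (x(W) = -9*(-5 - 5) = -9*(-10) = 90)
J(d) = d
V(h, A) = A + 90*h
o(O, R) = O
(146710/108750 - 14941/212421)/(-218735) + o(705, V(-1, 5)) = (146710/108750 - 14941/212421)/(-218735) + 705 = (146710*(1/108750) - 14941*1/212421)*(-1/218735) + 705 = (14671/10875 - 14941/212421)*(-1/218735) + 705 = (328216124/256675375)*(-1/218735) + 705 = -328216124/56143888150625 + 705 = 39581440817974501/56143888150625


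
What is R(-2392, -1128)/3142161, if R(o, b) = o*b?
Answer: 899392/1047387 ≈ 0.85870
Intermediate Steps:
R(o, b) = b*o
R(-2392, -1128)/3142161 = -1128*(-2392)/3142161 = 2698176*(1/3142161) = 899392/1047387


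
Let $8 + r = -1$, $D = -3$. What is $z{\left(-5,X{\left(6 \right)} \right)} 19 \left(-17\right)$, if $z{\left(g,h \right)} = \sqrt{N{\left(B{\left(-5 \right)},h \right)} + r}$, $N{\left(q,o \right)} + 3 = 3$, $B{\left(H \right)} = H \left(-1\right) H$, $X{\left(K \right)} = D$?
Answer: $- 969 i \approx - 969.0 i$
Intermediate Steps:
$X{\left(K \right)} = -3$
$r = -9$ ($r = -8 - 1 = -9$)
$B{\left(H \right)} = - H^{2}$ ($B{\left(H \right)} = - H H = - H^{2}$)
$N{\left(q,o \right)} = 0$ ($N{\left(q,o \right)} = -3 + 3 = 0$)
$z{\left(g,h \right)} = 3 i$ ($z{\left(g,h \right)} = \sqrt{0 - 9} = \sqrt{-9} = 3 i$)
$z{\left(-5,X{\left(6 \right)} \right)} 19 \left(-17\right) = 3 i 19 \left(-17\right) = 57 i \left(-17\right) = - 969 i$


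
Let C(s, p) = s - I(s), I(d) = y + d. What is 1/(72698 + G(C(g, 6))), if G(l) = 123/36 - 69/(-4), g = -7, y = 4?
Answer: 3/218156 ≈ 1.3752e-5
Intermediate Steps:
I(d) = 4 + d
C(s, p) = -4 (C(s, p) = s - (4 + s) = s + (-4 - s) = -4)
G(l) = 62/3 (G(l) = 123*(1/36) - 69*(-1/4) = 41/12 + 69/4 = 62/3)
1/(72698 + G(C(g, 6))) = 1/(72698 + 62/3) = 1/(218156/3) = 3/218156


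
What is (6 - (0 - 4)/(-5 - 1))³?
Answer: 4096/27 ≈ 151.70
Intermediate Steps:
(6 - (0 - 4)/(-5 - 1))³ = (6 - (-4)/(-6))³ = (6 - (-4)*(-1)/6)³ = (6 - 1*⅔)³ = (6 - ⅔)³ = (16/3)³ = 4096/27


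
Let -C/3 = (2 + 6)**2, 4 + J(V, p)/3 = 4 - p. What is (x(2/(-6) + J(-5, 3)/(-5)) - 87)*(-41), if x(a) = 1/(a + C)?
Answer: 10195101/2858 ≈ 3567.2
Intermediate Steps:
J(V, p) = -3*p (J(V, p) = -12 + 3*(4 - p) = -12 + (12 - 3*p) = -3*p)
C = -192 (C = -3*(2 + 6)**2 = -3*8**2 = -3*64 = -192)
x(a) = 1/(-192 + a) (x(a) = 1/(a - 192) = 1/(-192 + a))
(x(2/(-6) + J(-5, 3)/(-5)) - 87)*(-41) = (1/(-192 + (2/(-6) - 3*3/(-5))) - 87)*(-41) = (1/(-192 + (2*(-1/6) - 9*(-1/5))) - 87)*(-41) = (1/(-192 + (-1/3 + 9/5)) - 87)*(-41) = (1/(-192 + 22/15) - 87)*(-41) = (1/(-2858/15) - 87)*(-41) = (-15/2858 - 87)*(-41) = -248661/2858*(-41) = 10195101/2858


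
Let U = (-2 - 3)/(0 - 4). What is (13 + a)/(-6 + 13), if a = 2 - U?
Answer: 55/28 ≈ 1.9643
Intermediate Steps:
U = 5/4 (U = -5/(-4) = -5*(-¼) = 5/4 ≈ 1.2500)
a = ¾ (a = 2 - 1*5/4 = 2 - 5/4 = ¾ ≈ 0.75000)
(13 + a)/(-6 + 13) = (13 + ¾)/(-6 + 13) = (55/4)/7 = (55/4)*(⅐) = 55/28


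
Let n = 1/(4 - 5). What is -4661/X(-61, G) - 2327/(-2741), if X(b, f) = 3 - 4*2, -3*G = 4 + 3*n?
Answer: 12787436/13705 ≈ 933.05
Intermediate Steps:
n = -1 (n = 1/(-1) = -1)
G = -⅓ (G = -(4 + 3*(-1))/3 = -(4 - 3)/3 = -⅓*1 = -⅓ ≈ -0.33333)
X(b, f) = -5 (X(b, f) = 3 - 8 = -5)
-4661/X(-61, G) - 2327/(-2741) = -4661/(-5) - 2327/(-2741) = -4661*(-⅕) - 2327*(-1/2741) = 4661/5 + 2327/2741 = 12787436/13705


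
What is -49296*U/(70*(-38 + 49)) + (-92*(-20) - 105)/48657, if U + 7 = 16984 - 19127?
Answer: 73671165725/535227 ≈ 1.3764e+5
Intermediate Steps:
U = -2150 (U = -7 + (16984 - 19127) = -7 - 2143 = -2150)
-49296*U/(70*(-38 + 49)) + (-92*(-20) - 105)/48657 = -49296*(-215/(7*(-38 + 49))) + (-92*(-20) - 105)/48657 = -49296/((11*70)*(-1/2150)) + (1840 - 105)*(1/48657) = -49296/(770*(-1/2150)) + 1735*(1/48657) = -49296/(-77/215) + 1735/48657 = -49296*(-215/77) + 1735/48657 = 10598640/77 + 1735/48657 = 73671165725/535227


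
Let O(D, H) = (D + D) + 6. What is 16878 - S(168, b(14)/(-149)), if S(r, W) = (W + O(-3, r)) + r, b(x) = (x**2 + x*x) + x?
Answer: 2490196/149 ≈ 16713.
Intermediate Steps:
b(x) = x + 2*x**2 (b(x) = (x**2 + x**2) + x = 2*x**2 + x = x + 2*x**2)
O(D, H) = 6 + 2*D (O(D, H) = 2*D + 6 = 6 + 2*D)
S(r, W) = W + r (S(r, W) = (W + (6 + 2*(-3))) + r = (W + (6 - 6)) + r = (W + 0) + r = W + r)
16878 - S(168, b(14)/(-149)) = 16878 - ((14*(1 + 2*14))/(-149) + 168) = 16878 - ((14*(1 + 28))*(-1/149) + 168) = 16878 - ((14*29)*(-1/149) + 168) = 16878 - (406*(-1/149) + 168) = 16878 - (-406/149 + 168) = 16878 - 1*24626/149 = 16878 - 24626/149 = 2490196/149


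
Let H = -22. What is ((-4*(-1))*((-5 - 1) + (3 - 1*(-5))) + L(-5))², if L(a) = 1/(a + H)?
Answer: 46225/729 ≈ 63.409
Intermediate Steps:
L(a) = 1/(-22 + a) (L(a) = 1/(a - 22) = 1/(-22 + a))
((-4*(-1))*((-5 - 1) + (3 - 1*(-5))) + L(-5))² = ((-4*(-1))*((-5 - 1) + (3 - 1*(-5))) + 1/(-22 - 5))² = (4*(-6 + (3 + 5)) + 1/(-27))² = (4*(-6 + 8) - 1/27)² = (4*2 - 1/27)² = (8 - 1/27)² = (215/27)² = 46225/729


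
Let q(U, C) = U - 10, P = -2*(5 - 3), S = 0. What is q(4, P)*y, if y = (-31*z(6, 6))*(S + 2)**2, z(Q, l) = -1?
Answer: -744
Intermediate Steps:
P = -4 (P = -2*2 = -4)
q(U, C) = -10 + U
y = 124 (y = (-31*(-1))*(0 + 2)**2 = 31*2**2 = 31*4 = 124)
q(4, P)*y = (-10 + 4)*124 = -6*124 = -744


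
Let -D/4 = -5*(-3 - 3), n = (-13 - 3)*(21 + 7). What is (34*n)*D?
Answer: 1827840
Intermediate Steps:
n = -448 (n = -16*28 = -448)
D = -120 (D = -(-20)*(-3 - 3) = -(-20)*(-6) = -4*30 = -120)
(34*n)*D = (34*(-448))*(-120) = -15232*(-120) = 1827840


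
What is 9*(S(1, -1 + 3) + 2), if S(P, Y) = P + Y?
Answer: 45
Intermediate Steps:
9*(S(1, -1 + 3) + 2) = 9*((1 + (-1 + 3)) + 2) = 9*((1 + 2) + 2) = 9*(3 + 2) = 9*5 = 45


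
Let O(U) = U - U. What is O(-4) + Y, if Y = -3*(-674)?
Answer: 2022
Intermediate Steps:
Y = 2022
O(U) = 0
O(-4) + Y = 0 + 2022 = 2022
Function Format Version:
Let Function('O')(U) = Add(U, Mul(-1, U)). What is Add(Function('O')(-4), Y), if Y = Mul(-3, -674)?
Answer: 2022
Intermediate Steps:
Y = 2022
Function('O')(U) = 0
Add(Function('O')(-4), Y) = Add(0, 2022) = 2022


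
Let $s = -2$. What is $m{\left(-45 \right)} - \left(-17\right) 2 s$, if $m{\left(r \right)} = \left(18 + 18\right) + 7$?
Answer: $-25$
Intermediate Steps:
$m{\left(r \right)} = 43$ ($m{\left(r \right)} = 36 + 7 = 43$)
$m{\left(-45 \right)} - \left(-17\right) 2 s = 43 - \left(-17\right) 2 \left(-2\right) = 43 - \left(-34\right) \left(-2\right) = 43 - 68 = -25$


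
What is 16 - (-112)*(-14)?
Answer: -1552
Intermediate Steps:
16 - (-112)*(-14) = 16 - 16*98 = 16 - 1568 = -1552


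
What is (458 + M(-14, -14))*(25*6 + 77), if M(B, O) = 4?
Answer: 104874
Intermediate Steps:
(458 + M(-14, -14))*(25*6 + 77) = (458 + 4)*(25*6 + 77) = 462*(150 + 77) = 462*227 = 104874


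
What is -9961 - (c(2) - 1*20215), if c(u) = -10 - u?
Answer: 10266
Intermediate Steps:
-9961 - (c(2) - 1*20215) = -9961 - ((-10 - 1*2) - 1*20215) = -9961 - ((-10 - 2) - 20215) = -9961 - (-12 - 20215) = -9961 - 1*(-20227) = -9961 + 20227 = 10266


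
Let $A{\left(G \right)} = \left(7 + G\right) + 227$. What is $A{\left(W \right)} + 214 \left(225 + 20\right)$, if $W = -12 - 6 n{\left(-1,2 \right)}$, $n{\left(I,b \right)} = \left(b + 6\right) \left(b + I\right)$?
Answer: $52604$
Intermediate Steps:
$n{\left(I,b \right)} = \left(6 + b\right) \left(I + b\right)$
$W = -60$ ($W = -12 - 6 \left(2^{2} + 6 \left(-1\right) + 6 \cdot 2 - 2\right) = -12 - 6 \left(4 - 6 + 12 - 2\right) = -12 - 48 = -60$)
$A{\left(G \right)} = 234 + G$
$A{\left(W \right)} + 214 \left(225 + 20\right) = \left(234 - 60\right) + 214 \left(225 + 20\right) = 174 + 214 \cdot 245 = 174 + 52430 = 52604$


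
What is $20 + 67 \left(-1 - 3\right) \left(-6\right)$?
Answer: $1628$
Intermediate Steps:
$20 + 67 \left(-1 - 3\right) \left(-6\right) = 20 + 67 \left(\left(-4\right) \left(-6\right)\right) = 20 + 67 \cdot 24 = 20 + 1608 = 1628$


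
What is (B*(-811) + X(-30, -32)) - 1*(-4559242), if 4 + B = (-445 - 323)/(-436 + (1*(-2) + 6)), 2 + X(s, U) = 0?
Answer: 41049380/9 ≈ 4.5610e+6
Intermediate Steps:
X(s, U) = -2 (X(s, U) = -2 + 0 = -2)
B = -20/9 (B = -4 + (-445 - 323)/(-436 + (1*(-2) + 6)) = -4 - 768/(-436 + (-2 + 6)) = -4 - 768/(-436 + 4) = -4 - 768/(-432) = -4 - 768*(-1/432) = -4 + 16/9 = -20/9 ≈ -2.2222)
(B*(-811) + X(-30, -32)) - 1*(-4559242) = (-20/9*(-811) - 2) - 1*(-4559242) = (16220/9 - 2) + 4559242 = 16202/9 + 4559242 = 41049380/9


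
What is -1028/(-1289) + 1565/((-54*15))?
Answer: -236921/208818 ≈ -1.1346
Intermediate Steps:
-1028/(-1289) + 1565/((-54*15)) = -1028*(-1/1289) + 1565/(-810) = 1028/1289 + 1565*(-1/810) = 1028/1289 - 313/162 = -236921/208818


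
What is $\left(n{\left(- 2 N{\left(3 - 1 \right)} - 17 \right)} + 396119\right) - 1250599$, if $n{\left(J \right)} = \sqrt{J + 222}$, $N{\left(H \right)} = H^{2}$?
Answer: $-854480 + \sqrt{197} \approx -8.5447 \cdot 10^{5}$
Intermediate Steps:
$n{\left(J \right)} = \sqrt{222 + J}$
$\left(n{\left(- 2 N{\left(3 - 1 \right)} - 17 \right)} + 396119\right) - 1250599 = \left(\sqrt{222 - \left(17 + 2 \left(3 - 1\right)^{2}\right)} + 396119\right) - 1250599 = \left(\sqrt{222 - \left(17 + 2 \cdot 2^{2}\right)} + 396119\right) - 1250599 = \left(\sqrt{222 - 25} + 396119\right) - 1250599 = \left(\sqrt{197} + 396119\right) - 1250599 = \left(396119 + \sqrt{197}\right) - 1250599 = -854480 + \sqrt{197}$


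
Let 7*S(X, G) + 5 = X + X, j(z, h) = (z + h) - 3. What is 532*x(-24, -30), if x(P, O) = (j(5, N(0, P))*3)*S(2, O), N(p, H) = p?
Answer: -456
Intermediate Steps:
j(z, h) = -3 + h + z (j(z, h) = (h + z) - 3 = -3 + h + z)
S(X, G) = -5/7 + 2*X/7 (S(X, G) = -5/7 + (X + X)/7 = -5/7 + (2*X)/7 = -5/7 + 2*X/7)
x(P, O) = -6/7 (x(P, O) = ((-3 + 0 + 5)*3)*(-5/7 + (2/7)*2) = (2*3)*(-5/7 + 4/7) = 6*(-⅐) = -6/7)
532*x(-24, -30) = 532*(-6/7) = -456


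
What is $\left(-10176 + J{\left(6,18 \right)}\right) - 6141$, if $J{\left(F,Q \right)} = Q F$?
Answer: $-16209$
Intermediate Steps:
$J{\left(F,Q \right)} = F Q$
$\left(-10176 + J{\left(6,18 \right)}\right) - 6141 = \left(-10176 + 6 \cdot 18\right) - 6141 = \left(-10176 + 108\right) - 6141 = -10068 - 6141 = -16209$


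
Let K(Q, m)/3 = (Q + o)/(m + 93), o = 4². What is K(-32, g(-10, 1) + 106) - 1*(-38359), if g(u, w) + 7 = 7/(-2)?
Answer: 14461247/377 ≈ 38359.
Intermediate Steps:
o = 16
g(u, w) = -21/2 (g(u, w) = -7 + 7/(-2) = -7 + 7*(-½) = -7 - 7/2 = -21/2)
K(Q, m) = 3*(16 + Q)/(93 + m) (K(Q, m) = 3*((Q + 16)/(m + 93)) = 3*((16 + Q)/(93 + m)) = 3*(16 + Q)/(93 + m))
K(-32, g(-10, 1) + 106) - 1*(-38359) = 3*(16 - 32)/(93 + (-21/2 + 106)) - 1*(-38359) = 3*(-16)/(93 + 191/2) + 38359 = 3*(-16)/(377/2) + 38359 = 3*(2/377)*(-16) + 38359 = -96/377 + 38359 = 14461247/377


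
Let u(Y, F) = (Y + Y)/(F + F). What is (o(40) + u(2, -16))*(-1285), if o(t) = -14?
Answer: 145205/8 ≈ 18151.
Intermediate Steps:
u(Y, F) = Y/F (u(Y, F) = (2*Y)/((2*F)) = (2*Y)*(1/(2*F)) = Y/F)
(o(40) + u(2, -16))*(-1285) = (-14 + 2/(-16))*(-1285) = (-14 + 2*(-1/16))*(-1285) = (-14 - ⅛)*(-1285) = -113/8*(-1285) = 145205/8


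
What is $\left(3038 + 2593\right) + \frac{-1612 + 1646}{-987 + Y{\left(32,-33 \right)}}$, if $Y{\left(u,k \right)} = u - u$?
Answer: $\frac{5557763}{987} \approx 5631.0$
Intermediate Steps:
$Y{\left(u,k \right)} = 0$
$\left(3038 + 2593\right) + \frac{-1612 + 1646}{-987 + Y{\left(32,-33 \right)}} = \left(3038 + 2593\right) + \frac{-1612 + 1646}{-987 + 0} = 5631 + \frac{34}{-987} = 5631 + 34 \left(- \frac{1}{987}\right) = 5631 - \frac{34}{987} = \frac{5557763}{987}$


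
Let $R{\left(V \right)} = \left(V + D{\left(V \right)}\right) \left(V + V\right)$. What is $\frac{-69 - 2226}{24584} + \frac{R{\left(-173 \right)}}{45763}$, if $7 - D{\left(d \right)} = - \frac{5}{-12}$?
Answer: $\frac{3931574197}{3375112776} \approx 1.1649$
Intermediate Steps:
$D{\left(d \right)} = \frac{79}{12}$ ($D{\left(d \right)} = 7 - - \frac{5}{-12} = 7 - \left(-5\right) \left(- \frac{1}{12}\right) = 7 - \frac{5}{12} = \frac{79}{12}$)
$R{\left(V \right)} = 2 V \left(\frac{79}{12} + V\right)$ ($R{\left(V \right)} = \left(V + \frac{79}{12}\right) \left(V + V\right) = \left(\frac{79}{12} + V\right) 2 V = 2 V \left(\frac{79}{12} + V\right)$)
$\frac{-69 - 2226}{24584} + \frac{R{\left(-173 \right)}}{45763} = \frac{-69 - 2226}{24584} + \frac{\frac{1}{6} \left(-173\right) \left(79 + 12 \left(-173\right)\right)}{45763} = \left(-69 - 2226\right) \frac{1}{24584} + \frac{1}{6} \left(-173\right) \left(79 - 2076\right) \frac{1}{45763} = \left(-2295\right) \frac{1}{24584} + \frac{1}{6} \left(-173\right) \left(-1997\right) \frac{1}{45763} = - \frac{2295}{24584} + \frac{345481}{6} \cdot \frac{1}{45763} = - \frac{2295}{24584} + \frac{345481}{274578} = \frac{3931574197}{3375112776}$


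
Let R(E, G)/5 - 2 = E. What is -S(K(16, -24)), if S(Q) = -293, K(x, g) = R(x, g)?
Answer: 293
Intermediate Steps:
R(E, G) = 10 + 5*E
K(x, g) = 10 + 5*x
-S(K(16, -24)) = -1*(-293) = 293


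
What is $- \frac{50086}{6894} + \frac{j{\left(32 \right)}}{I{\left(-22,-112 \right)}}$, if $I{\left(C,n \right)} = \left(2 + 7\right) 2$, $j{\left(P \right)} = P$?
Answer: $- \frac{6305}{1149} \approx -5.4874$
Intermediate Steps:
$I{\left(C,n \right)} = 18$ ($I{\left(C,n \right)} = 9 \cdot 2 = 18$)
$- \frac{50086}{6894} + \frac{j{\left(32 \right)}}{I{\left(-22,-112 \right)}} = - \frac{50086}{6894} + \frac{32}{18} = \left(-50086\right) \frac{1}{6894} + 32 \cdot \frac{1}{18} = - \frac{25043}{3447} + \frac{16}{9} = - \frac{6305}{1149}$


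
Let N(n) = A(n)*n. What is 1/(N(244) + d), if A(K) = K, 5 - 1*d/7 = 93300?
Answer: -1/593529 ≈ -1.6848e-6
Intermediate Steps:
d = -653065 (d = 35 - 7*93300 = 35 - 653100 = -653065)
N(n) = n² (N(n) = n*n = n²)
1/(N(244) + d) = 1/(244² - 653065) = 1/(59536 - 653065) = 1/(-593529) = -1/593529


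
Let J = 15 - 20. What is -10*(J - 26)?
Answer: 310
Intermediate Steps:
J = -5
-10*(J - 26) = -10*(-5 - 26) = -10*(-31) = 310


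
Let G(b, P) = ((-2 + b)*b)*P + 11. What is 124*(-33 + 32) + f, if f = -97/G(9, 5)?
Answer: -40521/326 ≈ -124.30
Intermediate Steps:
G(b, P) = 11 + P*b*(-2 + b) (G(b, P) = (b*(-2 + b))*P + 11 = P*b*(-2 + b) + 11 = 11 + P*b*(-2 + b))
f = -97/326 (f = -97/(11 + 5*9**2 - 2*5*9) = -97/(11 + 5*81 - 90) = -97/(11 + 405 - 90) = -97/326 ≈ -0.29755)
124*(-33 + 32) + f = 124*(-33 + 32) - 97/326 = 124*(-1) - 97/326 = -124 - 97/326 = -40521/326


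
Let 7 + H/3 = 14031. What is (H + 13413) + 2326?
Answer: 57811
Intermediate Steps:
H = 42072 (H = -21 + 3*14031 = -21 + 42093 = 42072)
(H + 13413) + 2326 = (42072 + 13413) + 2326 = 55485 + 2326 = 57811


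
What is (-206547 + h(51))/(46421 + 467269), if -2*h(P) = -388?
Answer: -206353/513690 ≈ -0.40171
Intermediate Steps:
h(P) = 194 (h(P) = -½*(-388) = 194)
(-206547 + h(51))/(46421 + 467269) = (-206547 + 194)/(46421 + 467269) = -206353/513690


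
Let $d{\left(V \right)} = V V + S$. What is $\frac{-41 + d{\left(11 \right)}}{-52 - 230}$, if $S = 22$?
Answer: $- \frac{17}{47} \approx -0.3617$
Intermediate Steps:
$d{\left(V \right)} = 22 + V^{2}$ ($d{\left(V \right)} = V V + 22 = V^{2} + 22 = 22 + V^{2}$)
$\frac{-41 + d{\left(11 \right)}}{-52 - 230} = \frac{-41 + \left(22 + 11^{2}\right)}{-52 - 230} = \frac{-41 + \left(22 + 121\right)}{-282} = \left(-41 + 143\right) \left(- \frac{1}{282}\right) = 102 \left(- \frac{1}{282}\right) = - \frac{17}{47}$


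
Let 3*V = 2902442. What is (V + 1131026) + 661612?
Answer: 8280356/3 ≈ 2.7601e+6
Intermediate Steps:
V = 2902442/3 (V = (⅓)*2902442 = 2902442/3 ≈ 9.6748e+5)
(V + 1131026) + 661612 = (2902442/3 + 1131026) + 661612 = 6295520/3 + 661612 = 8280356/3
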